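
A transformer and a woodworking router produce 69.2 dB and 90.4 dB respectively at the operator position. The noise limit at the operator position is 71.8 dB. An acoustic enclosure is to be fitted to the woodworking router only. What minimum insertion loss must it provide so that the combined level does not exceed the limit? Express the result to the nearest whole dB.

22 dB

Fixed contribution from the other source: Σ 10^(L/10) = 10^(69.2/10) = 8.318e+06 (69.20 dB).
The limit corresponds to 10^(71.8/10) = 1.514e+07; subtracting the fixed part leaves 6.818e+06 for the woodworking router, i.e. 68.34 dB.
Required insertion loss = 90.4 − 68.34 = 22.06 dB.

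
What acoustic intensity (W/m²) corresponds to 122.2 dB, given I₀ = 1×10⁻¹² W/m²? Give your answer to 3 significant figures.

1.66 W/m²

I/I₀ = 10^(122.2/10) = 1.66e+12, so I = 1.66e+12 × 10⁻¹² W/m².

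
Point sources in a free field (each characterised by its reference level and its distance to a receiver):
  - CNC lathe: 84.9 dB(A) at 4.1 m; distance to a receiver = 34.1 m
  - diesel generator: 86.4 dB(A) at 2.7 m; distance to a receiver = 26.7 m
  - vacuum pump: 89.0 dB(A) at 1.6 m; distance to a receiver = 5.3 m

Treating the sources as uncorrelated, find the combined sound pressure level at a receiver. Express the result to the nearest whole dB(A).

Apply inverse-square spreading to bring every level to the receiver, then sum 10^(L/10).
CNC lathe: 84.9 − 20·log₁₀(34.1/4.1) = 84.9 − 18.40 = 66.50 dB(A).
diesel generator: 86.4 − 20·log₁₀(26.7/2.7) = 86.4 − 19.90 = 66.50 dB(A).
vacuum pump: 89.0 − 20·log₁₀(5.3/1.6) = 89.0 − 10.40 = 78.60 dB(A).
Σ 10^(L/10) = 8.132e+07 → L_total = 10·log₁₀(8.132e+07) = 79.10 dB(A).

79 dB(A)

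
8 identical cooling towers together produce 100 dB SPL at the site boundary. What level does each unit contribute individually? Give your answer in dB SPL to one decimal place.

91.0 dB SPL

Dividing the total intensity by 8 lowers the level by 10·log₁₀ 8 = 9.031 dB: L₁ = 100 − 9.031.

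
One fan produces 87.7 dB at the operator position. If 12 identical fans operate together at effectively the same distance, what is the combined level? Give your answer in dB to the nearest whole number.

98 dB

L_total = L₁ + 10·log₁₀ N for N identical incoherent sources.
L_total = 87.7 + 10·log₁₀(12) = 87.7 + 10.792 = 98.49 dB.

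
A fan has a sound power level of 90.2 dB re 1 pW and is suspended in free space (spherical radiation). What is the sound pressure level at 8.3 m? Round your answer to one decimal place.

Free-field spherical radiation: L_p = L_w − 10·log₁₀(4π·r²), r = 8.3 m.
4π·r² = 865.7 m², 10·log₁₀ of that is 29.374 dB.
L_p = 90.2 − 29.374 = 60.83 dB.

60.8 dB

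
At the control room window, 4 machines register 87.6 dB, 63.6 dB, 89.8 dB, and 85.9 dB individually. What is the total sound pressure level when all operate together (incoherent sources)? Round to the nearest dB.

93 dB

Incoherent sources combine by intensity addition: L_total = 10·log₁₀(Σ 10^(L_i/10)).
Σ 10^(L/10) = 10^(87.6/10) + 10^(63.6/10) + 10^(89.8/10) + 10^(85.9/10) = 1.922e+09.
L_total = 10·log₁₀(1.922e+09) = 92.84 dB.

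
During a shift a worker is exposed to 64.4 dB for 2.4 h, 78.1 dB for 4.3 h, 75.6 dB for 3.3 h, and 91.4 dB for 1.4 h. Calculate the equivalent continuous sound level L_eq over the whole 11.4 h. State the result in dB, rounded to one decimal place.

83.1 dB

L_eq = 10·log₁₀[(1/T)·Σ tᵢ·10^(Lᵢ/10)] with T = 11.4 h.
Σ tᵢ·10^(Lᵢ/10) = 2.4·10^(64.4/10) + 4.3·10^(78.1/10) + 3.3·10^(75.6/10) + 1.4·10^(91.4/10) = 2.337e+09.
L_eq = 10·log₁₀(2.337e+09/11.4) = 83.12 dB.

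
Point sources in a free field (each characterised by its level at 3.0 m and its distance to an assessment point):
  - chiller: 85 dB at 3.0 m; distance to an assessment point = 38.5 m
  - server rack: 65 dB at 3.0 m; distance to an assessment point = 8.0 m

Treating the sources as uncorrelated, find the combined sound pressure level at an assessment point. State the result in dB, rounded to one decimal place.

63.7 dB

First find each source's level at the receiver (point-source: −20·log₁₀(r/r_ref)), then combine on an intensity basis.
chiller: 85 − 20·log₁₀(38.5/3.0) = 85 − 22.17 = 62.83 dB.
server rack: 65 − 20·log₁₀(8.0/3.0) = 65 − 8.52 = 56.48 dB.
Σ 10^(L/10) = 2.365e+06 → L_total = 10·log₁₀(2.365e+06) = 63.74 dB.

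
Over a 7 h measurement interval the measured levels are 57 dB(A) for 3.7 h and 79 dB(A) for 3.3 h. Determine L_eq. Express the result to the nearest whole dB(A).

76 dB(A)

L_eq = 10·log₁₀[(1/T)·Σ tᵢ·10^(Lᵢ/10)] with T = 7 h.
Σ tᵢ·10^(Lᵢ/10) = 3.7·10^(57/10) + 3.3·10^(79/10) = 2.640e+08.
L_eq = 10·log₁₀(2.640e+08/7) = 75.76 dB(A).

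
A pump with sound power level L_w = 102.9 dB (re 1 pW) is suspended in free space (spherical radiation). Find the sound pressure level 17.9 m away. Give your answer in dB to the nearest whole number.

67 dB

L_p = L_w − 10·log₁₀(4π·r²) with r = 17.9 m.
4π·r² = 4026 m², 10·log₁₀ of that is 36.049 dB.
L_p = 102.9 − 36.049 = 66.85 dB.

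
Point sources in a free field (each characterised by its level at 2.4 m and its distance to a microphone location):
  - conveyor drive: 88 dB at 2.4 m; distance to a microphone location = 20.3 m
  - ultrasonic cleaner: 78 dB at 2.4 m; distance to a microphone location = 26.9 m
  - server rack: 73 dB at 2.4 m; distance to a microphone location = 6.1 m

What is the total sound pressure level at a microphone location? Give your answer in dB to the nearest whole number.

Propagate each source to the receiver with L = L_ref − 20·log₁₀(r/r_ref), then add intensities.
conveyor drive: 88 − 20·log₁₀(20.3/2.4) = 88 − 18.55 = 69.45 dB.
ultrasonic cleaner: 78 − 20·log₁₀(26.9/2.4) = 78 − 20.99 = 57.01 dB.
server rack: 73 − 20·log₁₀(6.1/2.4) = 73 − 8.10 = 64.90 dB.
Σ 10^(L/10) = 1.241e+07 → L_total = 10·log₁₀(1.241e+07) = 70.94 dB.

71 dB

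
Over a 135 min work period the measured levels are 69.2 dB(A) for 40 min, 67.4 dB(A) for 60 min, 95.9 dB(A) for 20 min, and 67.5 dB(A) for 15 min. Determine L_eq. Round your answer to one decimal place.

L_eq = 10·log₁₀[(1/T)·Σ tᵢ·10^(Lᵢ/10)] with T = 135 min.
Σ tᵢ·10^(Lᵢ/10) = 40·10^(69.2/10) + 60·10^(67.4/10) + 20·10^(95.9/10) + 15·10^(67.5/10) = 7.856e+10.
L_eq = 10·log₁₀(7.856e+10/135) = 87.65 dB(A).

87.6 dB(A)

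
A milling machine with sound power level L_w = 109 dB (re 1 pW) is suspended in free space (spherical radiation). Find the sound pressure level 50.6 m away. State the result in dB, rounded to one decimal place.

63.9 dB

L_p = L_w − 10·log₁₀(4π·r²) with r = 50.6 m.
4π·r² = 3.217e+04 m², 10·log₁₀ of that is 45.075 dB.
L_p = 109 − 45.075 = 63.92 dB.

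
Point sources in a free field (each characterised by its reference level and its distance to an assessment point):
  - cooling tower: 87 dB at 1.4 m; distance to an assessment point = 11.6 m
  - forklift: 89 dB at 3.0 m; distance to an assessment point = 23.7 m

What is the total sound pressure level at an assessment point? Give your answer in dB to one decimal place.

First find each source's level at the receiver (point-source: −20·log₁₀(r/r_ref)), then combine on an intensity basis.
cooling tower: 87 − 20·log₁₀(11.6/1.4) = 87 − 18.37 = 68.63 dB.
forklift: 89 − 20·log₁₀(23.7/3.0) = 89 − 17.95 = 71.05 dB.
Σ 10^(L/10) = 2.003e+07 → L_total = 10·log₁₀(2.003e+07) = 73.02 dB.

73.0 dB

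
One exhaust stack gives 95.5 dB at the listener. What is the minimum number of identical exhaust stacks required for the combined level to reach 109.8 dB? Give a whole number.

The shortfall is 109.8 − 95.5 = 14.3 dB, and N units add 10·log₁₀ N, so need 10·log₁₀ N ≥ 14.3.
N ≥ 10^(14.3/10) = 26.915, so N = 27.

27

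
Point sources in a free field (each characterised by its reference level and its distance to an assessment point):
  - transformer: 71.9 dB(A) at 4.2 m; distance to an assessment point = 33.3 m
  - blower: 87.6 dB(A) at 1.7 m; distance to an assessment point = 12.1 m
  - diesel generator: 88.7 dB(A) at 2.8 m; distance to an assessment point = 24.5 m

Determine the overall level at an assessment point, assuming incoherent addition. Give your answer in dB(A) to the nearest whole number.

73 dB(A)

Propagate each source to the receiver with L = L_ref − 20·log₁₀(r/r_ref), then add intensities.
transformer: 71.9 − 20·log₁₀(33.3/4.2) = 71.9 − 17.98 = 53.92 dB(A).
blower: 87.6 − 20·log₁₀(12.1/1.7) = 87.6 − 17.05 = 70.55 dB(A).
diesel generator: 88.7 − 20·log₁₀(24.5/2.8) = 88.7 − 18.84 = 69.86 dB(A).
Σ 10^(L/10) = 2.129e+07 → L_total = 10·log₁₀(2.129e+07) = 73.28 dB(A).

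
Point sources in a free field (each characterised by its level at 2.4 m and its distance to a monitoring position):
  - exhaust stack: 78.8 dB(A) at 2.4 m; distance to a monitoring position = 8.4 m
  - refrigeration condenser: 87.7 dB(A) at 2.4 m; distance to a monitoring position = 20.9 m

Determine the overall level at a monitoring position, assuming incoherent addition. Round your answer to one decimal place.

Apply inverse-square spreading to bring every level to the receiver, then sum 10^(L/10).
exhaust stack: 78.8 − 20·log₁₀(8.4/2.4) = 78.8 − 10.88 = 67.92 dB(A).
refrigeration condenser: 87.7 − 20·log₁₀(20.9/2.4) = 87.7 − 18.80 = 68.90 dB(A).
Σ 10^(L/10) = 1.396e+07 → L_total = 10·log₁₀(1.396e+07) = 71.45 dB(A).

71.4 dB(A)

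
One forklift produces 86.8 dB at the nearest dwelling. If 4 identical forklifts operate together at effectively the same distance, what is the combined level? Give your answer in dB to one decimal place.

92.8 dB

L_total = L₁ + 10·log₁₀ N for N identical incoherent sources.
L_total = 86.8 + 10·log₁₀(4) = 86.8 + 6.021 = 92.82 dB.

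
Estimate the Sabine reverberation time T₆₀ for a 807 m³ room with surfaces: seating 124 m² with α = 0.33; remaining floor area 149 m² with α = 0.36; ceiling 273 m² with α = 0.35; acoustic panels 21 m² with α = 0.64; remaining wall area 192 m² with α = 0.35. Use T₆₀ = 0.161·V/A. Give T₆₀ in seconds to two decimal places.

0.48 s

A = Σ Sᵢαᵢ = 124·0.33 + 149·0.36 + 273·0.35 + 21·0.64 + 192·0.35 = 270.75 m².
T₆₀ = 0.161·V/A = 0.161·807/270.75 = 0.480 s.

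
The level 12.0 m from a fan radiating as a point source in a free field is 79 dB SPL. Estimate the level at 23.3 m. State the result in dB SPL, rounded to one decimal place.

73.2 dB SPL

For a point source, L₂ = L₁ − 20·log₁₀(r₂/r₁).
L₂ = 79 − 20·log₁₀(23.3/12.0) = 79 − 5.763 = 73.24 dB SPL.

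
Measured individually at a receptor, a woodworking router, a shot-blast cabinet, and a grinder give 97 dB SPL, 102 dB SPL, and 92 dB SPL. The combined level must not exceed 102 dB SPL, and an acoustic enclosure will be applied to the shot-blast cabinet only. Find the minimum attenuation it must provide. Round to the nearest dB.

The untreated sources together contribute 10^(97/10) + 10^(92/10) = 6.597e+09, i.e. 98.19 dB SPL.
To meet 102 dB SPL overall, the treated shot-blast cabinet may contribute at most 10^(102/10) − 6.597e+09 = 9.252e+09, i.e. 99.66 dB SPL.
Required insertion loss = 102 − 99.66 = 2.34 dB.

2 dB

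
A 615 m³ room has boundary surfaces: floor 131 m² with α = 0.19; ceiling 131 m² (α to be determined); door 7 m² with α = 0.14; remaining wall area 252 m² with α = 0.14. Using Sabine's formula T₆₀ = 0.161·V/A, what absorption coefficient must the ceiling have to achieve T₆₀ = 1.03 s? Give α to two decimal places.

0.27

A = 0.161·V/T₆₀ = 0.161·615/1.03 = 96.13 m² sabins.
Absorption from the other surfaces = 131·0.19 + 7·0.14 + 252·0.14 = 61.15 m², so the ceiling must supply 34.98 m² over 131 m².
α = 34.98/131 = 0.267.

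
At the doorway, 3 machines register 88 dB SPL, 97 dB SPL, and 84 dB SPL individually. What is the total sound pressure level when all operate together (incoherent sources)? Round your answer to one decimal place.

97.7 dB SPL

For uncorrelated sources the intensities add, so convert each level to linear form, sum, and take 10·log₁₀ of the total.
Σ 10^(L/10) = 10^(88/10) + 10^(97/10) + 10^(84/10) = 5.894e+09.
L_total = 10·log₁₀(5.894e+09) = 97.70 dB SPL.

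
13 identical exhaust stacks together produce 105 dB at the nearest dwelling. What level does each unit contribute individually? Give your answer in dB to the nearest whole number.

94 dB

13 equal contributions raise the level by 10·log₁₀ 13 = 11.139 dB, so each unit alone gives 105 − 11.139.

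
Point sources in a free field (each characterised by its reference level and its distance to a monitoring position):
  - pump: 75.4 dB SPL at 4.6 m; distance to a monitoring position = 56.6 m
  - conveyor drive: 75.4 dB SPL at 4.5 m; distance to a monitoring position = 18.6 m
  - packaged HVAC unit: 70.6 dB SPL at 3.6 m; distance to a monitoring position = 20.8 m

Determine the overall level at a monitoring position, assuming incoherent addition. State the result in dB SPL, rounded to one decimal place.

Propagate each source to the receiver with L = L_ref − 20·log₁₀(r/r_ref), then add intensities.
pump: 75.4 − 20·log₁₀(56.6/4.6) = 75.4 − 21.80 = 53.60 dB SPL.
conveyor drive: 75.4 − 20·log₁₀(18.6/4.5) = 75.4 − 12.33 = 63.07 dB SPL.
packaged HVAC unit: 70.6 − 20·log₁₀(20.8/3.6) = 70.6 − 15.24 = 55.36 dB SPL.
Σ 10^(L/10) = 2.603e+06 → L_total = 10·log₁₀(2.603e+06) = 64.15 dB SPL.

64.2 dB SPL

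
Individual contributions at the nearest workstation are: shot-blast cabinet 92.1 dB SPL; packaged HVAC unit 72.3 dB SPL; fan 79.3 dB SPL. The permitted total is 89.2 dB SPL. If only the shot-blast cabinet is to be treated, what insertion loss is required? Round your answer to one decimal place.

3.5 dB

Fixed contribution from the other sources: Σ 10^(L/10) = 10^(72.3/10) + 10^(79.3/10) = 1.021e+08 (80.09 dB SPL).
The limit corresponds to 10^(89.2/10) = 8.318e+08; subtracting the fixed part leaves 7.297e+08 for the shot-blast cabinet, i.e. 88.63 dB SPL.
So the shot-blast cabinet must be reduced from 92.1 to 88.63 dB SPL: IL = 3.47 dB.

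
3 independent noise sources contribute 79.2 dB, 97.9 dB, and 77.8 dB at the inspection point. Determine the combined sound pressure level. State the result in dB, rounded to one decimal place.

98.0 dB

Incoherent sources combine by intensity addition: L_total = 10·log₁₀(Σ 10^(L_i/10)).
Σ 10^(L/10) = 10^(79.2/10) + 10^(97.9/10) + 10^(77.8/10) = 6.309e+09.
L_total = 10·log₁₀(6.309e+09) = 98.00 dB.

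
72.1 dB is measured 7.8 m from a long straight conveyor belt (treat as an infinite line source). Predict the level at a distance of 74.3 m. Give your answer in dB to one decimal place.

Cylindrical spreading from a line source gives a 10·log₁₀(r₂/r₁) drop.
L₂ = 72.1 − 10·log₁₀(74.3/7.8) = 72.1 − 9.789 = 62.31 dB.

62.3 dB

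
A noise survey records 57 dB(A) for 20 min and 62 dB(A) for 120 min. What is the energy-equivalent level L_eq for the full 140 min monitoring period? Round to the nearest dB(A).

The energy average is taken in the linear domain: L_eq = 10·log₁₀[(Σ tᵢ·10^(Lᵢ/10))/T], T = 140 min.
Σ tᵢ·10^(Lᵢ/10) = 20·10^(57/10) + 120·10^(62/10) = 2.002e+08.
L_eq = 10·log₁₀(2.002e+08/140) = 61.55 dB(A).

62 dB(A)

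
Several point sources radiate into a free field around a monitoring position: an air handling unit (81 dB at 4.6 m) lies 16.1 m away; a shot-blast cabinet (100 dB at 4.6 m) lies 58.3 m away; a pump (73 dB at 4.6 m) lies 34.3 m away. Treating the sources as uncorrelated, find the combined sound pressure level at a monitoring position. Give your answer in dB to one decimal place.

78.6 dB

First find each source's level at the receiver (point-source: −20·log₁₀(r/r_ref)), then combine on an intensity basis.
air handling unit: 81 − 20·log₁₀(16.1/4.6) = 81 − 10.88 = 70.12 dB.
shot-blast cabinet: 100 − 20·log₁₀(58.3/4.6) = 100 − 22.06 = 77.94 dB.
pump: 73 − 20·log₁₀(34.3/4.6) = 73 − 17.45 = 55.55 dB.
Σ 10^(L/10) = 7.289e+07 → L_total = 10·log₁₀(7.289e+07) = 78.63 dB.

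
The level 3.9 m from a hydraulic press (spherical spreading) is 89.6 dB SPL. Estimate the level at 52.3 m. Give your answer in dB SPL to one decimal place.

67.1 dB SPL

Point-source attenuation: ΔL = 20·log₁₀(r₂/r₁) = 20·log₁₀(52.3/3.9) = 22.549 dB.
L₂ = 89.6 − 20·log₁₀(52.3/3.9) = 89.6 − 22.549 = 67.05 dB SPL.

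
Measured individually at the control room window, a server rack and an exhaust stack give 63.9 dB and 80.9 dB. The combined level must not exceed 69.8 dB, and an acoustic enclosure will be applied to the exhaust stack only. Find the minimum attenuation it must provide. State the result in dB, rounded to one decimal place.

Fixed contribution from the other source: Σ 10^(L/10) = 10^(63.9/10) = 2.455e+06 (63.90 dB).
To meet 69.8 dB overall, the treated exhaust stack may contribute at most 10^(69.8/10) − 2.455e+06 = 7.095e+06, i.e. 68.51 dB.
So the exhaust stack must be reduced from 80.9 to 68.51 dB: IL = 12.39 dB.

12.4 dB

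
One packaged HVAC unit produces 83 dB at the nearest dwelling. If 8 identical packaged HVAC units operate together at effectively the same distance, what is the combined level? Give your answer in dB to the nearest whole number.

92 dB

With 8 equal, uncorrelated contributions the intensity is 8× that of one unit, giving a rise of 10·log₁₀ 8.
L_total = 83 + 10·log₁₀(8) = 83 + 9.031 = 92.03 dB.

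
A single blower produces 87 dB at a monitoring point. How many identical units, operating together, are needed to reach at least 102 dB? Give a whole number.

32

The shortfall is 102 − 87 = 15.0 dB, and N units add 10·log₁₀ N, so need 10·log₁₀ N ≥ 15.0.
N ≥ 10^(15.0/10) = 31.623, so N = 32.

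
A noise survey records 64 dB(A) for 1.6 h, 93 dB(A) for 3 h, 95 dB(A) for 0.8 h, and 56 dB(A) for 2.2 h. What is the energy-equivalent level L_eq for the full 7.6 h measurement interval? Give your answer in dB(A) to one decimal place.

90.5 dB(A)

L_eq = 10·log₁₀[(1/T)·Σ tᵢ·10^(Lᵢ/10)] with T = 7.6 h.
Σ tᵢ·10^(Lᵢ/10) = 1.6·10^(64/10) + 3·10^(93/10) + 0.8·10^(95/10) + 2.2·10^(56/10) = 8.521e+09.
L_eq = 10·log₁₀(8.521e+09/7.6) = 90.50 dB(A).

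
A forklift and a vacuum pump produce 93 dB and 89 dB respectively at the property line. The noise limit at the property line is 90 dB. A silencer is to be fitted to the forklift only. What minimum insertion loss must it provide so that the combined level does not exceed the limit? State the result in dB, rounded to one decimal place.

The untreated sources together contribute 10^(89/10) = 7.943e+08, i.e. 89.00 dB.
The limit corresponds to 10^(90/10) = 1.000e+09; subtracting the fixed part leaves 2.057e+08 for the forklift, i.e. 83.13 dB.
Required insertion loss = 93 − 83.13 = 9.87 dB.

9.9 dB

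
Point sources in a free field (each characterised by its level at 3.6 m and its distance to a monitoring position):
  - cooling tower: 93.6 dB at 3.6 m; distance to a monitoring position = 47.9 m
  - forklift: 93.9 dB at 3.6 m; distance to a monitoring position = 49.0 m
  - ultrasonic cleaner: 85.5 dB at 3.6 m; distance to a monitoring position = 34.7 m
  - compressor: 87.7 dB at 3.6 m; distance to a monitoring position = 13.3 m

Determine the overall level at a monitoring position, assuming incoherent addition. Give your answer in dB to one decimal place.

Propagate each source to the receiver with L = L_ref − 20·log₁₀(r/r_ref), then add intensities.
cooling tower: 93.6 − 20·log₁₀(47.9/3.6) = 93.6 − 22.48 = 71.12 dB.
forklift: 93.9 − 20·log₁₀(49.0/3.6) = 93.9 − 22.68 = 71.22 dB.
ultrasonic cleaner: 85.5 − 20·log₁₀(34.7/3.6) = 85.5 − 19.68 = 65.82 dB.
compressor: 87.7 − 20·log₁₀(13.3/3.6) = 87.7 − 11.35 = 76.35 dB.
Σ 10^(L/10) = 7.315e+07 → L_total = 10·log₁₀(7.315e+07) = 78.64 dB.

78.6 dB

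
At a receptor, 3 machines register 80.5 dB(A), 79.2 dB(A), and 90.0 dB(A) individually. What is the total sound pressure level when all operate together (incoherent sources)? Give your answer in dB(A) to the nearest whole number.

For uncorrelated sources the intensities add, so convert each level to linear form, sum, and take 10·log₁₀ of the total.
Σ 10^(L/10) = 10^(80.5/10) + 10^(79.2/10) + 10^(90.0/10) = 1.195e+09.
L_total = 10·log₁₀(1.195e+09) = 90.78 dB(A).

91 dB(A)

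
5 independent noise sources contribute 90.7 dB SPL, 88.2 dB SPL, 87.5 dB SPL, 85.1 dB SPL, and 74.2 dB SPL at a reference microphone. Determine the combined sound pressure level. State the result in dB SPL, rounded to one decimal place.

Incoherent sources combine by intensity addition: L_total = 10·log₁₀(Σ 10^(L_i/10)).
Σ 10^(L/10) = 10^(90.7/10) + 10^(88.2/10) + 10^(87.5/10) + 10^(85.1/10) + 10^(74.2/10) = 2.748e+09.
L_total = 10·log₁₀(2.748e+09) = 94.39 dB SPL.

94.4 dB SPL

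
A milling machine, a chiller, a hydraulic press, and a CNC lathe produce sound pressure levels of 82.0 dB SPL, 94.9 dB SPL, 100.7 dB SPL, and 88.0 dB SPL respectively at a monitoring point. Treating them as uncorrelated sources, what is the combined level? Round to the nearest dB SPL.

For uncorrelated sources the intensities add, so convert each level to linear form, sum, and take 10·log₁₀ of the total.
Σ 10^(L/10) = 10^(82.0/10) + 10^(94.9/10) + 10^(100.7/10) + 10^(88.0/10) = 1.563e+10.
L_total = 10·log₁₀(1.563e+10) = 101.94 dB SPL.

102 dB SPL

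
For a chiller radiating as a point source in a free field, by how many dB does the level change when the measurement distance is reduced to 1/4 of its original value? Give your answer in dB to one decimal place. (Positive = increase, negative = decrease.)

Point-source spreading: ΔL = −20·log₁₀(r₂/r₁).
ΔL = −20·log₁₀(0.25) = +12.04 dB.

+12.0 dB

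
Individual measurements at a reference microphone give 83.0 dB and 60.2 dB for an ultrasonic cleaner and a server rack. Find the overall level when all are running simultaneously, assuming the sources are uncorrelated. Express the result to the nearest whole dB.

For uncorrelated sources the intensities add, so convert each level to linear form, sum, and take 10·log₁₀ of the total.
Σ 10^(L/10) = 10^(83.0/10) + 10^(60.2/10) = 2.006e+08.
L_total = 10·log₁₀(2.006e+08) = 83.02 dB.

83 dB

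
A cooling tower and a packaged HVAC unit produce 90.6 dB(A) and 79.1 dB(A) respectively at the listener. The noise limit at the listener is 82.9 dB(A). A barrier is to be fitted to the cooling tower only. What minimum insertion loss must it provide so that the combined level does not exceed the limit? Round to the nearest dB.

10 dB

The untreated sources together contribute 10^(79.1/10) = 8.128e+07, i.e. 79.10 dB(A).
To meet 82.9 dB(A) overall, the treated cooling tower may contribute at most 10^(82.9/10) − 8.128e+07 = 1.137e+08, i.e. 80.56 dB(A).
Required insertion loss = 90.6 − 80.56 = 10.04 dB.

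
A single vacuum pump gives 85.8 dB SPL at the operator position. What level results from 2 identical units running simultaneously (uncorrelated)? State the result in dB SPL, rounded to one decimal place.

88.8 dB SPL

N identical incoherent sources raise the level by 10·log₁₀ N.
L_total = 85.8 + 10·log₁₀(2) = 85.8 + 3.010 = 88.81 dB SPL.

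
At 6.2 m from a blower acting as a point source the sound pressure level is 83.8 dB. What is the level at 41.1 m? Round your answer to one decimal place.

67.4 dB

Spherical spreading from a point source gives a 20·log₁₀(r₂/r₁) drop.
L₂ = 83.8 − 20·log₁₀(41.1/6.2) = 83.8 − 16.429 = 67.37 dB.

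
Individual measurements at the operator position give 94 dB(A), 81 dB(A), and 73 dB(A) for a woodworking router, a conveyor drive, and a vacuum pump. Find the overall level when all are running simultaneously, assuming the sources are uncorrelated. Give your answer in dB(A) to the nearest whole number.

94 dB(A)

Incoherent sources combine by intensity addition: L_total = 10·log₁₀(Σ 10^(L_i/10)).
Σ 10^(L/10) = 10^(94/10) + 10^(81/10) + 10^(73/10) = 2.658e+09.
L_total = 10·log₁₀(2.658e+09) = 94.25 dB(A).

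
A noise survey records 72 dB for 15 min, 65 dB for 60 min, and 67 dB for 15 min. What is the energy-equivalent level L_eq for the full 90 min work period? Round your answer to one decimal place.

67.5 dB

L_eq = 10·log₁₀[(1/T)·Σ tᵢ·10^(Lᵢ/10)] with T = 90 min.
Σ tᵢ·10^(Lᵢ/10) = 15·10^(72/10) + 60·10^(65/10) + 15·10^(67/10) = 5.026e+08.
L_eq = 10·log₁₀(5.026e+08/90) = 67.47 dB.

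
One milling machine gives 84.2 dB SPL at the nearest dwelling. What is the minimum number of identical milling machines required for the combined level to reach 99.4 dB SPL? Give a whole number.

Need L₁ + 10·log₁₀ N ≥ 99.4, i.e. log₁₀ N ≥ 1.52.
N ≥ 10^(15.2/10) = 33.113, so N = 34.

34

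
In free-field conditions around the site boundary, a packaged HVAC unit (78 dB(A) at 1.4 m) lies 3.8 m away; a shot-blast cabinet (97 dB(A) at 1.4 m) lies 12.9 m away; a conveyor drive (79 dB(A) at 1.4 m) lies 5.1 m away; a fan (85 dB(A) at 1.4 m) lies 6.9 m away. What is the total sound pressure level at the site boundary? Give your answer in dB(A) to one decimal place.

79.4 dB(A)

First find each source's level at the receiver (point-source: −20·log₁₀(r/r_ref)), then combine on an intensity basis.
packaged HVAC unit: 78 − 20·log₁₀(3.8/1.4) = 78 − 8.67 = 69.33 dB(A).
shot-blast cabinet: 97 − 20·log₁₀(12.9/1.4) = 97 − 19.29 = 77.71 dB(A).
conveyor drive: 79 − 20·log₁₀(5.1/1.4) = 79 − 11.23 = 67.77 dB(A).
fan: 85 − 20·log₁₀(6.9/1.4) = 85 − 13.85 = 71.15 dB(A).
Σ 10^(L/10) = 8.660e+07 → L_total = 10·log₁₀(8.660e+07) = 79.38 dB(A).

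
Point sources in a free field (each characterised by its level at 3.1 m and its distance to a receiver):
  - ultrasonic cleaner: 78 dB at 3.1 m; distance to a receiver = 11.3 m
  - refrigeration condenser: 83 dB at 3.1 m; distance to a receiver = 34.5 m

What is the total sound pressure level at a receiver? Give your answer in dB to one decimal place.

Propagate each source to the receiver with L = L_ref − 20·log₁₀(r/r_ref), then add intensities.
ultrasonic cleaner: 78 − 20·log₁₀(11.3/3.1) = 78 − 11.23 = 66.77 dB.
refrigeration condenser: 83 − 20·log₁₀(34.5/3.1) = 83 − 20.93 = 62.07 dB.
Σ 10^(L/10) = 6.360e+06 → L_total = 10·log₁₀(6.360e+06) = 68.03 dB.

68.0 dB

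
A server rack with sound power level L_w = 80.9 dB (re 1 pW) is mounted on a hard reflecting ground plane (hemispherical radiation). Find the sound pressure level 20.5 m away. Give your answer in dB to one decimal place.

L_p = L_w − 10·log₁₀(2π·r²) with r = 20.5 m.
2π·r² = 2641 m², 10·log₁₀ of that is 34.217 dB.
L_p = 80.9 − 34.217 = 46.68 dB.

46.7 dB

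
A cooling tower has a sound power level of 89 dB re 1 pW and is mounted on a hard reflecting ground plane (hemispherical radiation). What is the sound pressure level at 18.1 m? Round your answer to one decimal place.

55.9 dB

Free-field hemispherical radiation: L_p = L_w − 10·log₁₀(2π·r²), r = 18.1 m.
2π·r² = 2058 m², 10·log₁₀ of that is 33.135 dB.
L_p = 89 − 33.135 = 55.86 dB.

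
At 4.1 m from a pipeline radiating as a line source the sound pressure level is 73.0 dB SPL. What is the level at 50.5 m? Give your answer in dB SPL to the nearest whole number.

62 dB SPL

Cylindrical spreading from a line source gives a 10·log₁₀(r₂/r₁) drop.
L₂ = 73.0 − 10·log₁₀(50.5/4.1) = 73.0 − 10.905 = 62.09 dB SPL.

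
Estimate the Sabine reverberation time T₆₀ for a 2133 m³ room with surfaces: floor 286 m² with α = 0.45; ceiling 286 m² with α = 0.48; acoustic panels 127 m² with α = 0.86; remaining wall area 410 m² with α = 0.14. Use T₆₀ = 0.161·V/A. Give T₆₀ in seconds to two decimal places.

0.79 s

A = Σ Sᵢαᵢ = 286·0.45 + 286·0.48 + 127·0.86 + 410·0.14 = 432.60 m².
T₆₀ = 0.161·V/A = 0.161·2133/432.60 = 0.794 s.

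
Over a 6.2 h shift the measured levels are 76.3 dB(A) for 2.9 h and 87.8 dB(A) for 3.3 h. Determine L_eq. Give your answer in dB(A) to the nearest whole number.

The energy average is taken in the linear domain: L_eq = 10·log₁₀[(Σ tᵢ·10^(Lᵢ/10))/T], T = 6.2 h.
Σ tᵢ·10^(Lᵢ/10) = 2.9·10^(76.3/10) + 3.3·10^(87.8/10) = 2.112e+09.
L_eq = 10·log₁₀(2.112e+09/6.2) = 85.32 dB(A).

85 dB(A)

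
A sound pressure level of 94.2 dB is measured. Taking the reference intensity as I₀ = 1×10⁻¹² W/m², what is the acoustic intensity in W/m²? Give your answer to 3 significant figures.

0.00263 W/m²

I = I₀·10^(L/10) = 10⁻¹² × 10^(94.2/10) = 10^(-2.580).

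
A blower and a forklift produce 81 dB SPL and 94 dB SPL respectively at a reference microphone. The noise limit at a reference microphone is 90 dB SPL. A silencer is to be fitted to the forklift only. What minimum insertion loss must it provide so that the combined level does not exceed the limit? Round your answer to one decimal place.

4.6 dB

Fixed contribution from the other source: Σ 10^(L/10) = 10^(81/10) = 1.259e+08 (81.00 dB SPL).
To meet 90 dB SPL overall, the treated forklift may contribute at most 10^(90/10) − 1.259e+08 = 8.741e+08, i.e. 89.42 dB SPL.
Required insertion loss = 94 − 89.42 = 4.58 dB.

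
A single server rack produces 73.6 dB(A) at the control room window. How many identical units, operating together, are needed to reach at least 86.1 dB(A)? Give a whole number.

18

Need L₁ + 10·log₁₀ N ≥ 86.1, i.e. log₁₀ N ≥ 1.25.
N ≥ 10^(12.5/10) = 17.783, so N = 18.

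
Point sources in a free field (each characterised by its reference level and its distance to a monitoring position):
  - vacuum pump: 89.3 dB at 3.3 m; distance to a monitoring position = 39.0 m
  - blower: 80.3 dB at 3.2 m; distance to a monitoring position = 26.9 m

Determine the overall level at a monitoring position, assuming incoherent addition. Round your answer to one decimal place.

68.8 dB

Propagate each source to the receiver with L = L_ref − 20·log₁₀(r/r_ref), then add intensities.
vacuum pump: 89.3 − 20·log₁₀(39.0/3.3) = 89.3 − 21.45 = 67.85 dB.
blower: 80.3 − 20·log₁₀(26.9/3.2) = 80.3 − 18.49 = 61.81 dB.
Σ 10^(L/10) = 7.610e+06 → L_total = 10·log₁₀(7.610e+06) = 68.81 dB.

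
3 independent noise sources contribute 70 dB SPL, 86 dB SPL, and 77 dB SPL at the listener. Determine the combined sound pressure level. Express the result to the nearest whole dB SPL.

Incoherent sources combine by intensity addition: L_total = 10·log₁₀(Σ 10^(L_i/10)).
Σ 10^(L/10) = 10^(70/10) + 10^(86/10) + 10^(77/10) = 4.582e+08.
L_total = 10·log₁₀(4.582e+08) = 86.61 dB SPL.

87 dB SPL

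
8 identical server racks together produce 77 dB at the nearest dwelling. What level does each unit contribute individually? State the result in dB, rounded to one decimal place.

68.0 dB

For N identical incoherent sources L_total = L₁ + 10·log₁₀ N, so L₁ = 77 − 10·log₁₀(8) = 77 − 9.031.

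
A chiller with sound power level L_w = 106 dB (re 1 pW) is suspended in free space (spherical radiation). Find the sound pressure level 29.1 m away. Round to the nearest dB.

L_p = L_w − 10·log₁₀(4π·r²) with r = 29.1 m.
4π·r² = 1.064e+04 m², 10·log₁₀ of that is 40.270 dB.
L_p = 106 − 40.270 = 65.73 dB.

66 dB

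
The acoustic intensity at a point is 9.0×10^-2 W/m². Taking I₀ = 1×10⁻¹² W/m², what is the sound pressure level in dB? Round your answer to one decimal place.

109.5 dB

I/I₀ = 9.0×10^-2/10⁻¹² = 9.0×10^10, and L = 10·log₁₀(I/I₀).
L = 10·(0.9542 + 10) = 109.54 dB.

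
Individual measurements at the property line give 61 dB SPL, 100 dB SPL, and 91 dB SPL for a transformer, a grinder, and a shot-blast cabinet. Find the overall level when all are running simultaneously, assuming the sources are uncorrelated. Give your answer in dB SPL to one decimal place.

For uncorrelated sources the intensities add, so convert each level to linear form, sum, and take 10·log₁₀ of the total.
Σ 10^(L/10) = 10^(61/10) + 10^(100/10) + 10^(91/10) = 1.126e+10.
L_total = 10·log₁₀(1.126e+10) = 100.52 dB SPL.

100.5 dB SPL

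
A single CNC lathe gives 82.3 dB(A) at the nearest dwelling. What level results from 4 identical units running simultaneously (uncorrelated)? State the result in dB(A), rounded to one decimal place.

N identical incoherent sources raise the level by 10·log₁₀ N.
L_total = 82.3 + 10·log₁₀(4) = 82.3 + 6.021 = 88.32 dB(A).

88.3 dB(A)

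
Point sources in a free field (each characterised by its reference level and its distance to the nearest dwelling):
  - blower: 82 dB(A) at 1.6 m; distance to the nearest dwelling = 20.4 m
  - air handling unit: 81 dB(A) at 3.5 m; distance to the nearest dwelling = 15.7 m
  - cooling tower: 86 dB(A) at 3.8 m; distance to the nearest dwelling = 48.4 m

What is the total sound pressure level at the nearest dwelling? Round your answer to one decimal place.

69.9 dB(A)

Propagate each source to the receiver with L = L_ref − 20·log₁₀(r/r_ref), then add intensities.
blower: 82 − 20·log₁₀(20.4/1.6) = 82 − 22.11 = 59.89 dB(A).
air handling unit: 81 − 20·log₁₀(15.7/3.5) = 81 − 13.04 = 67.96 dB(A).
cooling tower: 86 − 20·log₁₀(48.4/3.8) = 86 − 22.10 = 63.90 dB(A).
Σ 10^(L/10) = 9.686e+06 → L_total = 10·log₁₀(9.686e+06) = 69.86 dB(A).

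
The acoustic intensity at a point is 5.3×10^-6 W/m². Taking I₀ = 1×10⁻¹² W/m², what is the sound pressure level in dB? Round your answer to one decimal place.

I/I₀ = 5.3×10^-6/10⁻¹² = 5.3×10^6, and L = 10·log₁₀(I/I₀).
L = 10·(0.7243 + 6) = 67.24 dB.

67.2 dB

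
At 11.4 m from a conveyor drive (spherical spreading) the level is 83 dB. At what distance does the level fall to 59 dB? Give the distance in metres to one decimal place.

180.7 m

For a point source L₁ − L₂ = 20·log₁₀(r₂/r₁), so r₂ = r₁·10^((L₁−L₂)/20).
r₂ = 11.4·10^((83−59)/20) = 11.4·10^(24.0/20) = 180.68 m.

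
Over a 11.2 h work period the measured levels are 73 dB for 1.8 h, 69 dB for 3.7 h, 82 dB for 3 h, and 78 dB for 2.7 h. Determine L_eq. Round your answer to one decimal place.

78.0 dB

Weight each interval's intensity by its duration and average over T = 11.2 h:
Σ tᵢ·10^(Lᵢ/10) = 1.8·10^(73/10) + 3.7·10^(69/10) + 3·10^(82/10) + 2.7·10^(78/10) = 7.111e+08.
L_eq = 10·log₁₀(7.111e+08/11.2) = 78.03 dB.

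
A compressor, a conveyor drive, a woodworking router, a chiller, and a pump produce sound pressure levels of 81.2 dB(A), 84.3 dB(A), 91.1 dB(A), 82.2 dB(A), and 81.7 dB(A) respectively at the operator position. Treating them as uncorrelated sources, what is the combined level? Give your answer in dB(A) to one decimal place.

93.0 dB(A)

For uncorrelated sources the intensities add, so convert each level to linear form, sum, and take 10·log₁₀ of the total.
Σ 10^(L/10) = 10^(81.2/10) + 10^(84.3/10) + 10^(91.1/10) + 10^(82.2/10) + 10^(81.7/10) = 2.003e+09.
L_total = 10·log₁₀(2.003e+09) = 93.02 dB(A).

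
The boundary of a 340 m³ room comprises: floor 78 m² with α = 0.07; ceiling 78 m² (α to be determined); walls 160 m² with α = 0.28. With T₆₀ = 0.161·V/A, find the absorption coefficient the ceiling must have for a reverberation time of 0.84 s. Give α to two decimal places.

A = 0.161·V/T₆₀ = 0.161·340/0.84 = 65.17 m² sabins.
Absorption from the other surfaces = 78·0.07 + 160·0.28 = 50.26 m², so the ceiling must supply 14.91 m² over 78 m².
α = 14.91/78 = 0.191.

0.19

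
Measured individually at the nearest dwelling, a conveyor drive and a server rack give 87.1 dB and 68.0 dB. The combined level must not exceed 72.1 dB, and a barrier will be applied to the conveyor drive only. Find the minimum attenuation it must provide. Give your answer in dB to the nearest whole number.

Everything except the conveyor drive sums to 10^(68.0/10) = 6.310e+06 in linear terms, 68.00 dB.
To meet 72.1 dB overall, the treated conveyor drive may contribute at most 10^(72.1/10) − 6.310e+06 = 9.909e+06, i.e. 69.96 dB.
Required insertion loss = 87.1 − 69.96 = 17.14 dB.

17 dB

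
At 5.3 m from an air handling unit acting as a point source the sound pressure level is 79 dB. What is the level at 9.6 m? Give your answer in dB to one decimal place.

73.8 dB

Point-source attenuation: ΔL = 20·log₁₀(r₂/r₁) = 20·log₁₀(9.6/5.3) = 5.160 dB.
L₂ = 79 − 20·log₁₀(9.6/5.3) = 79 − 5.160 = 73.84 dB.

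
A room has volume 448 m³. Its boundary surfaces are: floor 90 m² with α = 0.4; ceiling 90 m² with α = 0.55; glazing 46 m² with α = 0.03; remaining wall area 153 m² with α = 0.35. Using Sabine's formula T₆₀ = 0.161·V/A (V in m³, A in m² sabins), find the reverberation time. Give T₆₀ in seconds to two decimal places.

Summing Sᵢαᵢ: 90·0.4 + 90·0.55 + 46·0.03 + 153·0.35 = 140.43 m².
T₆₀ = 0.161 × 448 / 140.43 = 0.514 s.

0.51 s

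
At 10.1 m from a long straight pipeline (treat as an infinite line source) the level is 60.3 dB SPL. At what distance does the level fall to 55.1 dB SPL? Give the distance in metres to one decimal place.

33.4 m

Line-source spreading drops the level by 10·log₁₀(r₂/r₁); inverting, r₂/r₁ = 10^(ΔL/10).
r₂ = 10.1·10^((60.3−55.1)/10) = 10.1·10^(5.2/10) = 33.44 m.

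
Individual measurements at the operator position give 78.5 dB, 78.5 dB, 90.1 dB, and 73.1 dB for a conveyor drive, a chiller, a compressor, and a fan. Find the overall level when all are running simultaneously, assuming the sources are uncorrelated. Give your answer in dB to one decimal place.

For uncorrelated sources the intensities add, so convert each level to linear form, sum, and take 10·log₁₀ of the total.
Σ 10^(L/10) = 10^(78.5/10) + 10^(78.5/10) + 10^(90.1/10) + 10^(73.1/10) = 1.185e+09.
L_total = 10·log₁₀(1.185e+09) = 90.74 dB.

90.7 dB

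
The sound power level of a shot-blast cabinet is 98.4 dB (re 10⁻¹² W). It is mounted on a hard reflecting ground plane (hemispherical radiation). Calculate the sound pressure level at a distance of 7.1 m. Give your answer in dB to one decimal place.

73.4 dB

The power spreads over a hemisphere of area 2π·r², so L_p = L_w − 10·log₁₀(2π·r²).
2π·r² = 316.7 m², 10·log₁₀ of that is 25.007 dB.
L_p = 98.4 − 25.007 = 73.39 dB.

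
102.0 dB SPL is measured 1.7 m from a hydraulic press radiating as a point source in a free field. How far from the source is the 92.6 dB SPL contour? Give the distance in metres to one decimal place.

Point-source spreading drops the level by 20·log₁₀(r₂/r₁); inverting, r₂/r₁ = 10^(ΔL/20).
r₂ = 1.7·10^((102.0−92.6)/20) = 1.7·10^(9.4/20) = 5.02 m.

5.0 m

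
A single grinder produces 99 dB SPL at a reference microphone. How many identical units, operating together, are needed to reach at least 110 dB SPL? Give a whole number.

13

N identical sources give L₁ + 10·log₁₀ N, so require 10·log₁₀ N ≥ 110 − 99 = 11.0 dB.
N ≥ 10^(11.0/10) = 12.589, so N = 13.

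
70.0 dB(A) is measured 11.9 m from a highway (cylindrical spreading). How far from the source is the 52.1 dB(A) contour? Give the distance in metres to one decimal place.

733.7 m

The 17.9 dB drop corresponds to a distance ratio of 10^(17.9/10) for a line source.
r₂ = 11.9·10^((70.0−52.1)/10) = 11.9·10^(17.9/10) = 733.75 m.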